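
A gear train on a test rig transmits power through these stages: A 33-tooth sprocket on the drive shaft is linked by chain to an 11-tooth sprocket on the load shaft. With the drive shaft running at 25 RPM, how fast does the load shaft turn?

75 RPM

Chain: ratio = 11/33 = 0.33333, so the load shaft turns at 25 / 0.33333 = 75 RPM.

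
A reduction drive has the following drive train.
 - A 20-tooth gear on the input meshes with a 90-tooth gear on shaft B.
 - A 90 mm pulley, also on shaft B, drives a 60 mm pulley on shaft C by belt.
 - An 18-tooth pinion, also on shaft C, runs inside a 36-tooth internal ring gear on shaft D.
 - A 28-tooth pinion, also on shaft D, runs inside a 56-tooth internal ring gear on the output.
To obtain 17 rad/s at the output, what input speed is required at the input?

204 rad/s

Overall ratio R = 4.5 × 0.66667 × 2 × 2 = 12.
Required input speed = output speed × R = 17 × 12 = 204 rad/s.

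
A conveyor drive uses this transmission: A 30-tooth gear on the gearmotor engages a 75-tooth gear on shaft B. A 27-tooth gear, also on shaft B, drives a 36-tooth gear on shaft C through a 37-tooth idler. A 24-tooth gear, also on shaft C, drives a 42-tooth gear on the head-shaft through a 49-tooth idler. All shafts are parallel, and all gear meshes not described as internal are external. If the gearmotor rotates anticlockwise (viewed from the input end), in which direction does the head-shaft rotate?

clockwise

the gearmotor → shaft B: external mesh, 1 reversal → CW.
shaft B → shaft C: driver → idler → driven is 2 external meshes, 2 reversals → CW.
shaft C → the head-shaft: driver → idler → driven is 2 external meshes, 2 reversals → CW.
5 reversals in total — an odd number — so the head-shaft turns opposite to the gearmotor.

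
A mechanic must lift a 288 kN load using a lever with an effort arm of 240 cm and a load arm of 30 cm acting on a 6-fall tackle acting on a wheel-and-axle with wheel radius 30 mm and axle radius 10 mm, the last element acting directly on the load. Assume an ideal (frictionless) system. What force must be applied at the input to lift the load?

2 kN

Lever MA = effort arm / load arm = 240/30 = 8.
Block-and-tackle MA = number of supporting rope parts = 6.
Wheel-and-axle MA = R/r = 30/10 = 3.
Combined ideal MA = 8 × 6 × 3 = 144.
Effort = load / MA = 288 / 144 = 2 kN.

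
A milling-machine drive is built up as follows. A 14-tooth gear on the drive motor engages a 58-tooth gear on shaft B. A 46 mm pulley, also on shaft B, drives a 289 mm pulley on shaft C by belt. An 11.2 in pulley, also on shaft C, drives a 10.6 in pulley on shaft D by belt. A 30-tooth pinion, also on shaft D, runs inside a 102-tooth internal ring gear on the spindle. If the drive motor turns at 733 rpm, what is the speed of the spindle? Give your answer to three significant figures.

8.75 rpm

the drive motor → shaft B (gear mesh, 58/14): 733 ÷ 4.1429 = 176.93 rpm
shaft B → shaft C (belt, 289/46): 176.93 ÷ 6.2826 = 28.162 rpm
shaft C → shaft D (belt, 10.6/11.2): 28.162 ÷ 0.94643 = 29.756 rpm
shaft D → the spindle (internal gear, 102/30): 29.756 ÷ 3.4 = 8.7518 rpm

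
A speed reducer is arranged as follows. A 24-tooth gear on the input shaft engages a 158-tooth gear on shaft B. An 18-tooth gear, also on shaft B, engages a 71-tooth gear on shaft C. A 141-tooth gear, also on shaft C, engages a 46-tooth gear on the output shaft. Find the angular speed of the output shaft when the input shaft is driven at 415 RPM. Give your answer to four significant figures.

48.99 RPM

the input shaft → shaft B (gear mesh, 158/24): 415 ÷ 6.5833 = 63.038 RPM
shaft B → shaft C (gear mesh, 71/18): 63.038 ÷ 3.9444 = 15.981 RPM
shaft C → the output shaft (gear mesh, 46/141): 15.981 ÷ 0.32624 = 48.987 RPM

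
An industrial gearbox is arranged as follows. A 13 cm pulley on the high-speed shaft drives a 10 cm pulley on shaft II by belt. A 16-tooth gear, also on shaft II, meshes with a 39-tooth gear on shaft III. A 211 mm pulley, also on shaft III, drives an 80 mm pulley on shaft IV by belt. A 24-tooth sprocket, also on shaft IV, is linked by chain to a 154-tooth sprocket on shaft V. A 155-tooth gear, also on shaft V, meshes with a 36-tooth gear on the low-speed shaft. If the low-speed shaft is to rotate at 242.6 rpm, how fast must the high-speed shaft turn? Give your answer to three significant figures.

Overall ratio R = 0.76923 × 2.4375 × 0.37915 × 6.4167 × 0.23226 = 1.0595.
Required input speed = output speed × R = 242.6 × 1.0595 = 257.03 rpm.

257 rpm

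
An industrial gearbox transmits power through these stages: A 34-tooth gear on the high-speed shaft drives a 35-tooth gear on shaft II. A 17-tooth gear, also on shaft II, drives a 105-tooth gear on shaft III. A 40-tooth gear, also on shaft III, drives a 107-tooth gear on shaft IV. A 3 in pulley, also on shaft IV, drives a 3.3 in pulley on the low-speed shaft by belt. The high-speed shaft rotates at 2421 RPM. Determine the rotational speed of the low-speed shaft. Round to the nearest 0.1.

129.4 RPM

gear mesh 35/34 = 1.0294 → 2421/1.0294 = 2351.8 RPM
gear mesh 105/17 = 6.1765 → 2351.8/6.1765 = 380.77 RPM
gear mesh 107/40 = 2.675 → 380.77/2.675 = 142.34 RPM
belt 3.3/3 = 1.1 → 142.34/1.1 = 129.4 RPM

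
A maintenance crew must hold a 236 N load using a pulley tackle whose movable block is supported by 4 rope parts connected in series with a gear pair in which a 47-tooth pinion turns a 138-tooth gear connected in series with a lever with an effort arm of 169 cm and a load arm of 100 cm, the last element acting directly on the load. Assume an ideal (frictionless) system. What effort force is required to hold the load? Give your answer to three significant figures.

11.9 N

Block-and-tackle MA = number of supporting rope parts = 4.
Gear pair MA = 138/47 = 2.9362.
Lever MA = effort arm / load arm = 169/100 = 1.69.
Combined ideal MA = 4 × 2.9362 × 1.69 = 19.849.
Effort = load / MA = 236 / 19.849 = 11.89 N.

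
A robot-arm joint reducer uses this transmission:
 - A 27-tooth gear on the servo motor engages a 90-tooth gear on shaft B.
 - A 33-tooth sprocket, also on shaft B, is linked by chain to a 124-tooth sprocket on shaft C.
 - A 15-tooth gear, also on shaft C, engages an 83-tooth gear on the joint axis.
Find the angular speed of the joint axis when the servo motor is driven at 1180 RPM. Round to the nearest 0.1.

gear mesh 90/27 = 3.3333 → 1180/3.3333 = 354 RPM
chain 124/33 = 3.7576 → 354/3.7576 = 94.21 RPM
gear mesh 83/15 = 5.5333 → 94.21/5.5333 = 17.026 RPM

17.0 RPM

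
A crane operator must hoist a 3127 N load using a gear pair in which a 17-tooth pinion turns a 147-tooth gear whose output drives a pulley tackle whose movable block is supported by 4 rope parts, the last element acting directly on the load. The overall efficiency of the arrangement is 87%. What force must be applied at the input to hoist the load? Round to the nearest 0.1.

Gear pair MA = 147/17 = 8.6471.
Block-and-tackle MA = number of supporting rope parts = 4.
Combined ideal MA = 8.6471 × 4 = 34.588.
Actual MA = 34.588 × 0.87 = 30.092.
Effort = load / actual MA = 3127 / 30.092 = 103.92 N.

103.9 N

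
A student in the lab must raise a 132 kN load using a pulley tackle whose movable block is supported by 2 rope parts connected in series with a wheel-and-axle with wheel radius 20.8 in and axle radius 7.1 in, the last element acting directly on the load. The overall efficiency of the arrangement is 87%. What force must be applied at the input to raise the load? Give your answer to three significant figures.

Block-and-tackle MA = number of supporting rope parts = 2.
Wheel-and-axle MA = R/r = 20.8/7.1 = 2.9296.
Combined ideal MA = 2 × 2.9296 = 5.8592.
Actual MA = 5.8592 × 0.87 = 5.0975.
Effort = load / actual MA = 132 / 5.0975 = 25.895 kN.

25.9 kN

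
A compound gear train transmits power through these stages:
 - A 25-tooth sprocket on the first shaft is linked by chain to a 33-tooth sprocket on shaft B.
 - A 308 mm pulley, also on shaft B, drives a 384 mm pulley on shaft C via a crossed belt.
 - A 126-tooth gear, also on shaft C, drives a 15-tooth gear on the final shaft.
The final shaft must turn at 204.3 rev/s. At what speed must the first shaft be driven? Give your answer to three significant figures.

Overall ratio R = 1.32 × 1.2468 × 0.11905 = 0.19592.
Required input speed = output speed × R = 204.3 × 0.19592 = 40.026 rev/s.

40.0 rev/s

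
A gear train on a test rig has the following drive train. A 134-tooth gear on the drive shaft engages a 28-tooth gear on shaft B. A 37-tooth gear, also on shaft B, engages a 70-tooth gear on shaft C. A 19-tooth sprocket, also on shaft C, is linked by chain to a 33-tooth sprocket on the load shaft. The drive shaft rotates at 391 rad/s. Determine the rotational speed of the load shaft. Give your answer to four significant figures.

569.5 rad/s

the drive shaft → shaft B (gear mesh, 28/134): 391 ÷ 0.20896 = 1871.2 rad/s
shaft B → shaft C (gear mesh, 70/37): 1871.2 ÷ 1.8919 = 989.07 rad/s
shaft C → the load shaft (chain, 33/19): 989.07 ÷ 1.7368 = 569.46 rad/s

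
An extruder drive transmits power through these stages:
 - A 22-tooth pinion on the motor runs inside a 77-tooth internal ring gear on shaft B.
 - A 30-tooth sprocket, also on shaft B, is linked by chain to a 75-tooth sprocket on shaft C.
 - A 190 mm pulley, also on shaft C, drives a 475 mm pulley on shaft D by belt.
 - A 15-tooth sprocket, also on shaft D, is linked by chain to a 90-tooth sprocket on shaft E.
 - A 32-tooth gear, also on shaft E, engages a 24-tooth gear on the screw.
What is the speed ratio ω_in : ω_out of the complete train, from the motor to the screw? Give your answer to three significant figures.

Each stage contributes driven/driver: internal gear 77/22 = 3.5, chain 75/30 = 2.5, belt 475/190 = 2.5, chain 90/15 = 6, gear mesh 24/32 = 0.75.
Overall: 3.5 × 2.5 × 2.5 × 6 × 0.75 = 98.438.

98.4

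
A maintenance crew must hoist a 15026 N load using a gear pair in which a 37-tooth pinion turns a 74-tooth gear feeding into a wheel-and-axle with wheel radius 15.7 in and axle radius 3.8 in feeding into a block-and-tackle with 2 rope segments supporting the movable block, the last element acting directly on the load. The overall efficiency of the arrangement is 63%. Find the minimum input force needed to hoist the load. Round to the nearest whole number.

1443 N

Gear pair MA = 74/37 = 2.
Wheel-and-axle MA = R/r = 15.7/3.8 = 4.1316.
Block-and-tackle MA = number of supporting rope parts = 2.
Combined ideal MA = 2 × 4.1316 × 2 = 16.526.
Actual MA = 16.526 × 0.63 = 10.412.
Effort = load / actual MA = 15026 / 10.412 = 1443.2 N.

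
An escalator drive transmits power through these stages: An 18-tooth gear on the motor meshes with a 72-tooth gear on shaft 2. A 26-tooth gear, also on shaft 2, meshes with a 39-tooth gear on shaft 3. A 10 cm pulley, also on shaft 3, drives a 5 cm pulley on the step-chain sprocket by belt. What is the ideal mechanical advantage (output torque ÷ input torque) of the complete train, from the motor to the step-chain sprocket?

Each stage contributes driven/driver: gear mesh 72/18 = 4, gear mesh 39/26 = 1.5, belt 5/10 = 0.5.
Overall: 4 × 1.5 × 0.5 = 3.

3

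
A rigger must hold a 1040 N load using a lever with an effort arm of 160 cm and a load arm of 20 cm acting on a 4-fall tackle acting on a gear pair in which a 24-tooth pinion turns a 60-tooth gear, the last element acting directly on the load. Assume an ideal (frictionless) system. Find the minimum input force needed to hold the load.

13 N

Lever MA = effort arm / load arm = 160/20 = 8.
Block-and-tackle MA = number of supporting rope parts = 4.
Gear pair MA = 60/24 = 2.5.
Combined ideal MA = 8 × 4 × 2.5 = 80.
Effort = load / MA = 1040 / 80 = 13 N.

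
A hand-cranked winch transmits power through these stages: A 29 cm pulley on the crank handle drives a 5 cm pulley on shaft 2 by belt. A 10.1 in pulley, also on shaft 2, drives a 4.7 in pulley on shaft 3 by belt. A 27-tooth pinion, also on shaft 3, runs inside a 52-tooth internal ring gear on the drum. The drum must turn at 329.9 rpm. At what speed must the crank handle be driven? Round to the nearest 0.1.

Overall ratio R = 0.17241 × 0.46535 × 1.9259 = 0.15452.
Required input speed = output speed × R = 329.9 × 0.15452 = 50.977 rpm.

51.0 rpm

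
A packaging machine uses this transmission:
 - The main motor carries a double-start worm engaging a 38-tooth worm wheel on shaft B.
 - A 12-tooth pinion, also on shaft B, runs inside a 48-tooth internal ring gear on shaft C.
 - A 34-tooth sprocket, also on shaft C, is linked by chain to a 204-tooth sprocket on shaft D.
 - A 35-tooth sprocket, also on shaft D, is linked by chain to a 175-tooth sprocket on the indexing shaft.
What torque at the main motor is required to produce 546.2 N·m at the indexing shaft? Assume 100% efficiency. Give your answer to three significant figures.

Overall ratio R = 19 × 4 × 6 × 5 = 2280.
Input torque = output torque / R = 546.2 / 2280 = 0.23956 N·m.

0.240 N·m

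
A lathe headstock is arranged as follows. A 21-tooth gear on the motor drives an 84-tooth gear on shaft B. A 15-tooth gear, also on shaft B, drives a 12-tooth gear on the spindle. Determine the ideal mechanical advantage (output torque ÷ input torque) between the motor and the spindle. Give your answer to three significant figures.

Each stage contributes driven/driver: gear mesh 84/21 = 4, gear mesh 12/15 = 0.8.
Overall: 4 × 0.8 = 3.2.

3.20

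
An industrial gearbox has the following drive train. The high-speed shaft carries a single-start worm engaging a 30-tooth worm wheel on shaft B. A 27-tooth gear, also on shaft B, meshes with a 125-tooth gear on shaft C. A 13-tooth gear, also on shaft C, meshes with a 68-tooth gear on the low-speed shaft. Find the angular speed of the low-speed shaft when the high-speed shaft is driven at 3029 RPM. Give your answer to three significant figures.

4.17 RPM

Worm: ratio = 30/1 = 30, so shaft B turns at 3029 / 30 = 100.97 RPM.
Gear mesh: ratio = 125/27 = 4.6296, so shaft C turns at 100.97 / 4.6296 = 21.809 RPM.
Gear mesh: ratio = 68/13 = 5.2308, so the low-speed shaft turns at 21.809 / 5.2308 = 4.1693 RPM.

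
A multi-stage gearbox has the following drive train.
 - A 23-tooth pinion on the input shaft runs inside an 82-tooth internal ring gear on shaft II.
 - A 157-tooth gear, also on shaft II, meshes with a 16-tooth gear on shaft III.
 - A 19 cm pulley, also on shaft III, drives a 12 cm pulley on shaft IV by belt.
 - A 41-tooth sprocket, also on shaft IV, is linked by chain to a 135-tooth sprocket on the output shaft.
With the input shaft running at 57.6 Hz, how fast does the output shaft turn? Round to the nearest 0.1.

76.2 Hz

Internal gear: ratio = 82/23 = 3.5652, so shaft II turns at 57.6 / 3.5652 = 16.156 Hz.
Gear mesh: ratio = 16/157 = 0.10191, so shaft III turns at 16.156 / 0.10191 = 158.53 Hz.
Belt: ratio = 12/19 = 0.63158, so shaft IV turns at 158.53 / 0.63158 = 251.01 Hz.
Chain: ratio = 135/41 = 3.2927, so the output shaft turns at 251.01 / 3.2927 = 76.232 Hz.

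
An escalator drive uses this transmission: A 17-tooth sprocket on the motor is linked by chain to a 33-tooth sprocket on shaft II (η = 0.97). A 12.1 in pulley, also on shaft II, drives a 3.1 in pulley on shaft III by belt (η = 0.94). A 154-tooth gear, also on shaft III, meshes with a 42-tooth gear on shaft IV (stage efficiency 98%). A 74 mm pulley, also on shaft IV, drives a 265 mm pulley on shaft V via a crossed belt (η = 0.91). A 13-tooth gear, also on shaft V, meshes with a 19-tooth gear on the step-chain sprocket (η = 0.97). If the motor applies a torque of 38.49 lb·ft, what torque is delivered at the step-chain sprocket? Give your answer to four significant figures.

21.55 lb·ft

chain 33/17 = 1.9412 → τ = 38.49·1.9412·0.97 = 72.474 lb·ft
belt 3.1/12.1 = 0.2562 → τ = 72.474·0.2562·0.94 = 17.454 lb·ft
gear mesh 42/154 = 0.27273 → τ = 17.454·0.27273·0.98 = 4.6649 lb·ft
belt 265/74 = 3.5811 → τ = 4.6649·3.5811·0.91 = 15.202 lb·ft
gear mesh 19/13 = 1.4615 → τ = 15.202·1.4615·0.97 = 21.552 lb·ft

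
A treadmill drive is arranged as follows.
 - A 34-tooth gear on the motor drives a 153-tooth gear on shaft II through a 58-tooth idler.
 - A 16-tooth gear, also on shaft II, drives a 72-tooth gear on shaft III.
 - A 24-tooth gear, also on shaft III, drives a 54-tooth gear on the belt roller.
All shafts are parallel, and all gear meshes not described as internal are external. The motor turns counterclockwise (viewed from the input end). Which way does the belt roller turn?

the motor → shaft II: driver → idler → driven is 2 external meshes, 2 reversals → CCW.
shaft II → shaft III: external mesh, 1 reversal → CW.
shaft III → the belt roller: external mesh, 1 reversal → CCW.
4 reversals in total — an even number — so the belt roller turns the same way as the motor.

counterclockwise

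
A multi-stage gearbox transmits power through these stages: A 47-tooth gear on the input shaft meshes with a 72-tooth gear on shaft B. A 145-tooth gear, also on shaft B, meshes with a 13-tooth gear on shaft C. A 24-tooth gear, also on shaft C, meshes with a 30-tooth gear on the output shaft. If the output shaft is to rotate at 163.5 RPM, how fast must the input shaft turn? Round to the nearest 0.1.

28.1 RPM

Overall ratio R = 1.5319 × 0.089655 × 1.25 = 0.17168.
Required input speed = output speed × R = 163.5 × 0.17168 = 28.07 RPM.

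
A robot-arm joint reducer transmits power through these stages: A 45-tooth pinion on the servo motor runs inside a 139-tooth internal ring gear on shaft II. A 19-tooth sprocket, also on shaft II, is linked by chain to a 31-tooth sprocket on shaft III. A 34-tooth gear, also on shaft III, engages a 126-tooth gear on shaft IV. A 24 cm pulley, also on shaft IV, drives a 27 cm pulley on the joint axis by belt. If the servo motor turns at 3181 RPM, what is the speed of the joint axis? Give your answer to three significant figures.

Internal gear: ratio = 139/45 = 3.0889, so shaft II turns at 3181 / 3.0889 = 1029.8 RPM.
Chain: ratio = 31/19 = 1.6316, so shaft III turns at 1029.8 / 1.6316 = 631.18 RPM.
Gear mesh: ratio = 126/34 = 3.7059, so shaft IV turns at 631.18 / 3.7059 = 170.32 RPM.
Belt: ratio = 27/24 = 1.125, so the joint axis turns at 170.32 / 1.125 = 151.39 RPM.

151 RPM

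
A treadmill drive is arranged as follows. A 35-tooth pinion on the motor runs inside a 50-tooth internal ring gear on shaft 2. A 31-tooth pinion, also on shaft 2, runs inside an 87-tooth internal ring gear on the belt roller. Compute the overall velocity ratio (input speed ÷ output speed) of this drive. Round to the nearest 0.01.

4.01

Each stage contributes driven/driver: internal gear 50/35 = 1.4286, internal gear 87/31 = 2.8065.
Overall: 1.4286 × 2.8065 = 4.0092.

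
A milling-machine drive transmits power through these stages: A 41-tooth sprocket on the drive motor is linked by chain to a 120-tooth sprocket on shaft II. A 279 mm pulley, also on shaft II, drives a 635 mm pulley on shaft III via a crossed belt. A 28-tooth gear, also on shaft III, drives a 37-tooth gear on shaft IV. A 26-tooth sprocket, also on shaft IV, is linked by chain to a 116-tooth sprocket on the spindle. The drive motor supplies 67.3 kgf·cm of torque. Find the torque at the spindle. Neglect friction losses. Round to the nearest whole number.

2643 kgf·cm

chain 120/41 = 2.9268 → τ = 67.3·2.9268 = 196.98 kgf·cm
belt 635/279 = 2.276 → τ = 196.98·2.276 = 448.31 kgf·cm
gear mesh 37/28 = 1.3214 → τ = 448.31·1.3214 = 592.41 kgf·cm
chain 116/26 = 4.4615 → τ = 592.41·4.4615 = 2643.1 kgf·cm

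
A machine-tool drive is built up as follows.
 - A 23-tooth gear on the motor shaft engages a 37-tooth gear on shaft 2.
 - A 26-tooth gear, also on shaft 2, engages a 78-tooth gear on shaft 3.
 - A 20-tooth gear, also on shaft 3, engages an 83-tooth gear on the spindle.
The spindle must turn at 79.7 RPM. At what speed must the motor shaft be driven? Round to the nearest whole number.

Overall ratio R = 1.6087 × 3 × 4.15 = 20.028.
Required input speed = output speed × R = 79.7 × 20.028 = 1596.3 RPM.

1596 RPM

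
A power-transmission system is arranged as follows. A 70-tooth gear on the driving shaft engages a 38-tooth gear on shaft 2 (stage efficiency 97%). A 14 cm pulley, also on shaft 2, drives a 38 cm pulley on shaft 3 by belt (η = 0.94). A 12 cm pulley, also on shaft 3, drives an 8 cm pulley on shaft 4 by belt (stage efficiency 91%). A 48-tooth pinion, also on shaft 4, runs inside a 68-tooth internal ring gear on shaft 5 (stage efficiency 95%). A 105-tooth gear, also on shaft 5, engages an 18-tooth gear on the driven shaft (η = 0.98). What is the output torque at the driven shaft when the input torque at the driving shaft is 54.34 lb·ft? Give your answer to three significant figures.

Gear mesh: ratio = 38/70 = 0.54286; torque at shaft 2 = 54.34 × 0.54286 × 0.97 = 28.614 lb·ft.
Belt: ratio = 38/14 = 2.7143; torque at shaft 3 = 28.614 × 2.7143 × 0.94 = 73.006 lb·ft.
Belt: ratio = 8/12 = 0.66667; torque at shaft 4 = 73.006 × 0.66667 × 0.91 = 44.29 lb·ft.
Internal gear: ratio = 68/48 = 1.4167; torque at shaft 5 = 44.29 × 1.4167 × 0.95 = 59.608 lb·ft.
Gear mesh: ratio = 18/105 = 0.17143; torque at the driven shaft = 59.608 × 0.17143 × 0.98 = 10.014 lb·ft.

10.0 lb·ft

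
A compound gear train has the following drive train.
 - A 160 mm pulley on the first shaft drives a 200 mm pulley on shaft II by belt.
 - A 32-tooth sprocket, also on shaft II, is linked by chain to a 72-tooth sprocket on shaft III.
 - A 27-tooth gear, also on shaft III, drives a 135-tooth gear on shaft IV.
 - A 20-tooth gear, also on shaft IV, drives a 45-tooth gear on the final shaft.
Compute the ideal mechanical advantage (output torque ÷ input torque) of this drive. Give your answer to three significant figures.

Each stage contributes driven/driver: belt 200/160 = 1.25, chain 72/32 = 2.25, gear mesh 135/27 = 5, gear mesh 45/20 = 2.25.
Overall: 1.25 × 2.25 × 5 × 2.25 = 31.641.

31.6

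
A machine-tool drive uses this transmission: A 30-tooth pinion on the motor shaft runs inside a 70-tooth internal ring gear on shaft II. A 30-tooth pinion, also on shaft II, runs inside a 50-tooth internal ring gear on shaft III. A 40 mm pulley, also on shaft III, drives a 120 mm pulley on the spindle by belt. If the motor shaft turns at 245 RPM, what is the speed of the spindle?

21 RPM

Internal gear: ratio = 70/30 = 2.3333, so shaft II turns at 245 / 2.3333 = 105 RPM.
Internal gear: ratio = 50/30 = 1.6667, so shaft III turns at 105 / 1.6667 = 63 RPM.
Belt: ratio = 120/40 = 3, so the spindle turns at 63 / 3 = 21 RPM.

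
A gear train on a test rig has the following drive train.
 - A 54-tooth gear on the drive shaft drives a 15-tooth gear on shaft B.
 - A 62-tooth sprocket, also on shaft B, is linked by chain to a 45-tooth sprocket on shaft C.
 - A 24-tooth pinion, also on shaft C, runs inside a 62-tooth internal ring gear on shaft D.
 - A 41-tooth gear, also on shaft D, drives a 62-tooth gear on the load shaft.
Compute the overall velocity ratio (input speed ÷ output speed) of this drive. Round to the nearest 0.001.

Each stage contributes driven/driver: gear mesh 15/54 = 0.27778, chain 45/62 = 0.72581, internal gear 62/24 = 2.5833, gear mesh 62/41 = 1.5122.
Overall: 0.27778 × 0.72581 × 2.5833 × 1.5122 = 0.7876.

0.788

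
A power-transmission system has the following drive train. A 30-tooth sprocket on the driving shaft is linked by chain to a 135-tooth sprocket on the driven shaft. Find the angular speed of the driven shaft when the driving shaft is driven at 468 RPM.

104 RPM

Chain: ratio = 135/30 = 4.5, so the driven shaft turns at 468 / 4.5 = 104 RPM.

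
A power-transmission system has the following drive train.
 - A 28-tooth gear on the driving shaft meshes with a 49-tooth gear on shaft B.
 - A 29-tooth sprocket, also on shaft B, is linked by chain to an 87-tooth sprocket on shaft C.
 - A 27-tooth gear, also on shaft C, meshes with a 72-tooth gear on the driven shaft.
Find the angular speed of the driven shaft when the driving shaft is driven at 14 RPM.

Gear mesh: ratio = 49/28 = 1.75, so shaft B turns at 14 / 1.75 = 8 RPM.
Chain: ratio = 87/29 = 3, so shaft C turns at 8 / 3 = 2.6667 RPM.
Gear mesh: ratio = 72/27 = 2.6667, so the driven shaft turns at 2.6667 / 2.6667 = 1 RPM.

1 RPM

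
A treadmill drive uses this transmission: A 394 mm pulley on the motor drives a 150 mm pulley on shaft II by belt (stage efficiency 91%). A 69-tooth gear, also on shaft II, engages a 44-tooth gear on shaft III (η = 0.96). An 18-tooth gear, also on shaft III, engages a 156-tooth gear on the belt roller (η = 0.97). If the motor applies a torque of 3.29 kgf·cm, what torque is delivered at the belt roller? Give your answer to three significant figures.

5.87 kgf·cm

Belt: ratio = 150/394 = 0.38071; torque at shaft II = 3.29 × 0.38071 × 0.91 = 1.1398 kgf·cm.
Gear mesh: ratio = 44/69 = 0.63768; torque at shaft III = 1.1398 × 0.63768 × 0.96 = 0.69776 kgf·cm.
Gear mesh: ratio = 156/18 = 8.6667; torque at the belt roller = 0.69776 × 8.6667 × 0.97 = 5.8659 kgf·cm.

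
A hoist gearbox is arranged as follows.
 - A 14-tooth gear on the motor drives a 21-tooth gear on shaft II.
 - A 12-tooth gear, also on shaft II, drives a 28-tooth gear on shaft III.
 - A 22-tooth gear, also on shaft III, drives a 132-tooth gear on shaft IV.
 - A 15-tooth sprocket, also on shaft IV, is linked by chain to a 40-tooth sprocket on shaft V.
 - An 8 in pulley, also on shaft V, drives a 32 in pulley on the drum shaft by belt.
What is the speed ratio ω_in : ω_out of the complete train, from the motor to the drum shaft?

224

Each stage contributes driven/driver: gear mesh 21/14 = 1.5, gear mesh 28/12 = 2.3333, gear mesh 132/22 = 6, chain 40/15 = 2.6667, belt 32/8 = 4.
Overall: 1.5 × 2.3333 × 6 × 2.6667 × 4 = 224.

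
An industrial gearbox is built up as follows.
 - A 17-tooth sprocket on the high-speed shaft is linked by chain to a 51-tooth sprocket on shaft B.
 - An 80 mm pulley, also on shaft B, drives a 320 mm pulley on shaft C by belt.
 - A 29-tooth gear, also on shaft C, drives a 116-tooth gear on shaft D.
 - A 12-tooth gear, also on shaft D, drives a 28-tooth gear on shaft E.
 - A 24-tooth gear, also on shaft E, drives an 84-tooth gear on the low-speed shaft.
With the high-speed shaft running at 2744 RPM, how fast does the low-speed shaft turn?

7 RPM

chain 51/17 = 3 → 2744/3 = 914.67 RPM
belt 320/80 = 4 → 914.67/4 = 228.67 RPM
gear mesh 116/29 = 4 → 228.67/4 = 57.167 RPM
gear mesh 28/12 = 2.3333 → 57.167/2.3333 = 24.5 RPM
gear mesh 84/24 = 3.5 → 24.5/3.5 = 7 RPM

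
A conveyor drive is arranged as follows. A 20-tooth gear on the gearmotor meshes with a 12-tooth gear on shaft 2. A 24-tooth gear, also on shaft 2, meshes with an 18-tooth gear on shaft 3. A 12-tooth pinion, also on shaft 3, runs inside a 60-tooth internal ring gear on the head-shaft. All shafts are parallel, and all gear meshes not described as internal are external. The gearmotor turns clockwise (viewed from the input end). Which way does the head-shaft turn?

the gearmotor → shaft 2: external mesh, 1 reversal → CCW.
shaft 2 → shaft 3: external mesh, 1 reversal → CW.
shaft 3 → the head-shaft: internal mesh, same direction → CW.
2 reversals in total — an even number — so the head-shaft turns the same way as the gearmotor.

clockwise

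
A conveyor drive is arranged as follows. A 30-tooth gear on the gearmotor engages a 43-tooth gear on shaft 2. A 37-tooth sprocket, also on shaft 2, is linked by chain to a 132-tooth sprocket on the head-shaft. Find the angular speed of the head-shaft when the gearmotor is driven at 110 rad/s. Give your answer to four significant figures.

the gearmotor → shaft 2 (gear mesh, 43/30): 110 ÷ 1.4333 = 76.744 rad/s
shaft 2 → the head-shaft (chain, 132/37): 76.744 ÷ 3.5676 = 21.512 rad/s

21.51 rad/s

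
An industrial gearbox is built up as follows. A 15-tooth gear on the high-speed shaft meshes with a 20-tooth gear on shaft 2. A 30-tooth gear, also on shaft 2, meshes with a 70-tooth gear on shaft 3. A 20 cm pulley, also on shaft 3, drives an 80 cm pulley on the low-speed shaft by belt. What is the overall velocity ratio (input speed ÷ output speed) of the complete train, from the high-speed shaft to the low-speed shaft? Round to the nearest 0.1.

Each stage contributes driven/driver: gear mesh 20/15 = 1.3333, gear mesh 70/30 = 2.3333, belt 80/20 = 4.
Overall: 1.3333 × 2.3333 × 4 = 12.444.

12.4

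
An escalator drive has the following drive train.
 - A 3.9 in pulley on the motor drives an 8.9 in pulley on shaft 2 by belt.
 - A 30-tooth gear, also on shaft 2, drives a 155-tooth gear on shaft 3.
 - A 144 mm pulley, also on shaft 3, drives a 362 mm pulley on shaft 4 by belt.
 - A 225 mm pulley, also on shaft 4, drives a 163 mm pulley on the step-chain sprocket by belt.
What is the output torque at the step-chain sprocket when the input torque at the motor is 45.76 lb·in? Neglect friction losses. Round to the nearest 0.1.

belt 8.9/3.9 = 2.2821 → τ = 45.76·2.2821 = 104.43 lb·in
gear mesh 155/30 = 5.1667 → τ = 104.43·5.1667 = 539.54 lb·in
belt 362/144 = 2.5139 → τ = 539.54·2.5139 = 1356.3 lb·in
belt 163/225 = 0.72444 → τ = 1356.3·0.72444 = 982.59 lb·in

982.6 lb·in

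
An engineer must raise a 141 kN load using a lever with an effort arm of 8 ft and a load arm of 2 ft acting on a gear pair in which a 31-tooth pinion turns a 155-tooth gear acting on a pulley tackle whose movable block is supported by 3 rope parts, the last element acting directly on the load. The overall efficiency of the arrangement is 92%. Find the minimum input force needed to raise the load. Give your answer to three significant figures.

2.55 kN

Lever MA = effort arm / load arm = 8/2 = 4.
Gear pair MA = 155/31 = 5.
Block-and-tackle MA = number of supporting rope parts = 3.
Combined ideal MA = 4 × 5 × 3 = 60.
Actual MA = 60 × 0.92 = 55.2.
Effort = load / actual MA = 141 / 55.2 = 2.5543 kN.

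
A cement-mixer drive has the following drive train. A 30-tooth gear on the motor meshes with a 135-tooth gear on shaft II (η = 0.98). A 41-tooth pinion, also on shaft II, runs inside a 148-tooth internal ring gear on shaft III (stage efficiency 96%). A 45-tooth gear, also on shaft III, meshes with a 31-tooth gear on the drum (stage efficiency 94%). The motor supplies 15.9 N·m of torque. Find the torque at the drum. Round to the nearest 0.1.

157.3 N·m

gear mesh 135/30 = 4.5 → τ = 15.9·4.5·0.98 = 70.119 N·m
internal gear 148/41 = 3.6098 → τ = 70.119·3.6098·0.96 = 242.99 N·m
gear mesh 31/45 = 0.68889 → τ = 242.99·0.68889·0.94 = 157.35 N·m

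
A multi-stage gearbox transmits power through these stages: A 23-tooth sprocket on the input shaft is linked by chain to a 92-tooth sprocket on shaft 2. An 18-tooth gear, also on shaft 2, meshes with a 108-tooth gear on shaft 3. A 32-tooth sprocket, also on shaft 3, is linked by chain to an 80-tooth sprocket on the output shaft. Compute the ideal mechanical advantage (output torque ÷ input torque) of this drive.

Each stage contributes driven/driver: chain 92/23 = 4, gear mesh 108/18 = 6, chain 80/32 = 2.5.
Overall: 4 × 6 × 2.5 = 60.

60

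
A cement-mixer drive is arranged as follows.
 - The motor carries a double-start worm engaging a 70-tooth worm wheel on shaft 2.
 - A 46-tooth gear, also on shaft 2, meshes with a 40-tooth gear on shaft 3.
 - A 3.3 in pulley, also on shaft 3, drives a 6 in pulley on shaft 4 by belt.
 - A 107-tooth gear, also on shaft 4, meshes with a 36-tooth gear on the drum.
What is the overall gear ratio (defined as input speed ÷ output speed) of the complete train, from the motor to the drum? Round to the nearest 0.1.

Each stage contributes driven/driver: worm 70/2 = 35, gear mesh 40/46 = 0.86957, belt 6/3.3 = 1.8182, gear mesh 36/107 = 0.33645.
Overall: 35 × 0.86957 × 1.8182 × 0.33645 = 18.618.

18.6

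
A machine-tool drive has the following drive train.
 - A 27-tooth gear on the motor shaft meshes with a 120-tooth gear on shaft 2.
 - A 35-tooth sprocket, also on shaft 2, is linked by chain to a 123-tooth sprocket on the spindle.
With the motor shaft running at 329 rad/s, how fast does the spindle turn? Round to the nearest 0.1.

Gear mesh: ratio = 120/27 = 4.4444, so shaft 2 turns at 329 / 4.4444 = 74.025 rad/s.
Chain: ratio = 123/35 = 3.5143, so the spindle turns at 74.025 / 3.5143 = 21.064 rad/s.

21.1 rad/s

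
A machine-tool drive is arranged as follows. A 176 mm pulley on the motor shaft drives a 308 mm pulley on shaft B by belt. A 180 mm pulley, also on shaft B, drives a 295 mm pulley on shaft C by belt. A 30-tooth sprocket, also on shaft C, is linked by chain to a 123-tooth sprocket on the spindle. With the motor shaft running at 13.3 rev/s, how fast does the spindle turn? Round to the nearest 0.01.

Belt: ratio = 308/176 = 1.75, so shaft B turns at 13.3 / 1.75 = 7.6 rev/s.
Belt: ratio = 295/180 = 1.6389, so shaft C turns at 7.6 / 1.6389 = 4.6373 rev/s.
Chain: ratio = 123/30 = 4.1, so the spindle turns at 4.6373 / 4.1 = 1.131 rev/s.

1.13 rev/s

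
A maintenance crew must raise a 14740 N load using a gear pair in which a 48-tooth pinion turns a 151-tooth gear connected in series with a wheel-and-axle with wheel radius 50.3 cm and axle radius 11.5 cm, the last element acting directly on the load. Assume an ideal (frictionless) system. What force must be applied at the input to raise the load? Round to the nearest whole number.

Gear pair MA = 151/48 = 3.1458.
Wheel-and-axle MA = R/r = 50.3/11.5 = 4.3739.
Combined ideal MA = 3.1458 × 4.3739 = 13.76.
Effort = load / MA = 14740 / 13.76 = 1071.3 N.

1071 N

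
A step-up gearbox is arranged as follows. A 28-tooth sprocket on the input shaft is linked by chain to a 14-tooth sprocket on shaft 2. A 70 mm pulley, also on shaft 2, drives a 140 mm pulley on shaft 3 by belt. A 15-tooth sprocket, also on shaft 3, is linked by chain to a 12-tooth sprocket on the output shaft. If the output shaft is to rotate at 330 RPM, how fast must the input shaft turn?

264 RPM

Overall ratio R = 0.5 × 2 × 0.8 = 0.8.
Required input speed = output speed × R = 330 × 0.8 = 264 RPM.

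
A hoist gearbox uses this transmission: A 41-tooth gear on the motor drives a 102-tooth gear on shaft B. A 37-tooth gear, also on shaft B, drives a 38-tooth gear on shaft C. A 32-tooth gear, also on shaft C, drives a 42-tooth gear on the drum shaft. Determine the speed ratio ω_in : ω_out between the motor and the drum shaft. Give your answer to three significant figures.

3.35

Each stage contributes driven/driver: gear mesh 102/41 = 2.4878, gear mesh 38/37 = 1.027, gear mesh 42/32 = 1.3125.
Overall: 2.4878 × 1.027 × 1.3125 = 3.3535.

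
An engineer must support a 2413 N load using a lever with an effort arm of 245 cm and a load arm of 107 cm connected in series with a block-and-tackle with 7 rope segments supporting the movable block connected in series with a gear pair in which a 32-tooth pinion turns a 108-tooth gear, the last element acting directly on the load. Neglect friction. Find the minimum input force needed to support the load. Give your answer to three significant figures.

Lever MA = effort arm / load arm = 245/107 = 2.2897.
Block-and-tackle MA = number of supporting rope parts = 7.
Gear pair MA = 108/32 = 3.375.
Combined ideal MA = 2.2897 × 7 × 3.375 = 54.095.
Effort = load / MA = 2413 / 54.095 = 44.607 N.

44.6 N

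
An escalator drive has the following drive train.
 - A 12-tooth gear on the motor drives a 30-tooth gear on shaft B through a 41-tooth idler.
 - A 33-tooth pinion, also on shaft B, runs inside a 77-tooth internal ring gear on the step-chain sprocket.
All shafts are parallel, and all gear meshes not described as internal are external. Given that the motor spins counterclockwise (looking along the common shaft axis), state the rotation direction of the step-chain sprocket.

the motor → shaft B: driver → idler → driven is 2 external meshes, 2 reversals → CCW.
shaft B → the step-chain sprocket: internal mesh, same direction → CCW.
2 reversals in total — an even number — so the step-chain sprocket turns the same way as the motor.

counterclockwise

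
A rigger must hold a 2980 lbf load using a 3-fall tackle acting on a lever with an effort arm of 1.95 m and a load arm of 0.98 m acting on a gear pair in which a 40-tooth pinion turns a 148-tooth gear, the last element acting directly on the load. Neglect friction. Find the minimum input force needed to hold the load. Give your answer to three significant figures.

135 lbf

Block-and-tackle MA = number of supporting rope parts = 3.
Lever MA = effort arm / load arm = 1.95/0.98 = 1.9898.
Gear pair MA = 148/40 = 3.7.
Combined ideal MA = 3 × 1.9898 × 3.7 = 22.087.
Effort = load / MA = 2980 / 22.087 = 134.92 lbf.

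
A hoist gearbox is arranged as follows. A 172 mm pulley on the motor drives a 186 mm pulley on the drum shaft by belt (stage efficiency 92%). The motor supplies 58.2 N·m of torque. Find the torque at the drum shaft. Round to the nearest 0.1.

After the belt (186/172): 58.2 × 1.0814 × 0.92 = 57.902 N·m

57.9 N·m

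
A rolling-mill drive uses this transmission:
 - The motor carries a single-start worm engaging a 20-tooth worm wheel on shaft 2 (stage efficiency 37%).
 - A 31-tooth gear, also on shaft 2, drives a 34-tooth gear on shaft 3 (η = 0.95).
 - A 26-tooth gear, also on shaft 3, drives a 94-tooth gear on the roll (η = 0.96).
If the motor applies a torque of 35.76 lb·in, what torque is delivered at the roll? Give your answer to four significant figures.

worm 20/1 = 20 → τ = 35.76·20·0.37 = 264.62 lb·in
gear mesh 34/31 = 1.0968 → τ = 264.62·1.0968·0.95 = 275.72 lb·in
gear mesh 94/26 = 3.6154 → τ = 275.72·3.6154·0.96 = 956.96 lb·in

957.0 lb·in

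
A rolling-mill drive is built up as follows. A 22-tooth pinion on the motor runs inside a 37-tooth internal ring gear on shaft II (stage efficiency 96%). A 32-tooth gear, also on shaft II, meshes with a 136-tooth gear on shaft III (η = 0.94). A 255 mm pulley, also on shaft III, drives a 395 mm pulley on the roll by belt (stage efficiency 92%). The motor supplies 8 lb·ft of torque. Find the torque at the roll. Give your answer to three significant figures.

Internal gear: ratio = 37/22 = 1.6818; torque at shaft II = 8 × 1.6818 × 0.96 = 12.916 lb·ft.
Gear mesh: ratio = 136/32 = 4.25; torque at shaft III = 12.916 × 4.25 × 0.94 = 51.601 lb·ft.
Belt: ratio = 395/255 = 1.549; torque at the roll = 51.601 × 1.549 × 0.92 = 73.536 lb·ft.

73.5 lb·ft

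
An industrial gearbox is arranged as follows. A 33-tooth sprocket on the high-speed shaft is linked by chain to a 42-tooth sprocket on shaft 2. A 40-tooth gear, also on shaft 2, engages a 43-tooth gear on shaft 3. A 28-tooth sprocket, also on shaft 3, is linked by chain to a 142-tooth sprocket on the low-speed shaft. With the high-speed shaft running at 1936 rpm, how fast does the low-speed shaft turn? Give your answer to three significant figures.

279 rpm

Chain: ratio = 42/33 = 1.2727, so shaft 2 turns at 1936 / 1.2727 = 1521.1 rpm.
Gear mesh: ratio = 43/40 = 1.075, so shaft 3 turns at 1521.1 / 1.075 = 1415 rpm.
Chain: ratio = 142/28 = 5.0714, so the low-speed shaft turns at 1415 / 5.0714 = 279.02 rpm.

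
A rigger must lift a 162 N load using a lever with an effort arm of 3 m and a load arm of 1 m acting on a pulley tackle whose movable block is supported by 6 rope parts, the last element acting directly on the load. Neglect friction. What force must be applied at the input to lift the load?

Lever MA = effort arm / load arm = 3/1 = 3.
Block-and-tackle MA = number of supporting rope parts = 6.
Combined ideal MA = 3 × 6 = 18.
Effort = load / MA = 162 / 18 = 9 N.

9 N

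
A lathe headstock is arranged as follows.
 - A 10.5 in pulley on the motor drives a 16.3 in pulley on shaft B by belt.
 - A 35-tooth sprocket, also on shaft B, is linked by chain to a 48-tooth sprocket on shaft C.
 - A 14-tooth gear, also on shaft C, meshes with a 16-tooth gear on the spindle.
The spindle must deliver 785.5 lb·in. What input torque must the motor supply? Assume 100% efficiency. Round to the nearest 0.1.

322.8 lb·in

Overall ratio R = 1.5524 × 1.3714 × 1.1429 = 2.4331.
Input torque = output torque / R = 785.5 / 2.4331 = 322.84 lb·in.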